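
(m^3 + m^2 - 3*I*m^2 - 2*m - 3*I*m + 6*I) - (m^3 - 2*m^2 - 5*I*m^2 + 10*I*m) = 3*m^2 + 2*I*m^2 - 2*m - 13*I*m + 6*I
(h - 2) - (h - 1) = -1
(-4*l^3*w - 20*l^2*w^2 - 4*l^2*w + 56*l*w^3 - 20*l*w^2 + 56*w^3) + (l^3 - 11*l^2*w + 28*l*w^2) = -4*l^3*w + l^3 - 20*l^2*w^2 - 15*l^2*w + 56*l*w^3 + 8*l*w^2 + 56*w^3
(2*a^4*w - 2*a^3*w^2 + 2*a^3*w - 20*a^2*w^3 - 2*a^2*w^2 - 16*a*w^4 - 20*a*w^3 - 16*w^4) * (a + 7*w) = 2*a^5*w + 12*a^4*w^2 + 2*a^4*w - 34*a^3*w^3 + 12*a^3*w^2 - 156*a^2*w^4 - 34*a^2*w^3 - 112*a*w^5 - 156*a*w^4 - 112*w^5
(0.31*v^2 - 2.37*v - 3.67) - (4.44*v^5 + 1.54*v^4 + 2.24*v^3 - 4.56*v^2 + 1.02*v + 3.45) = -4.44*v^5 - 1.54*v^4 - 2.24*v^3 + 4.87*v^2 - 3.39*v - 7.12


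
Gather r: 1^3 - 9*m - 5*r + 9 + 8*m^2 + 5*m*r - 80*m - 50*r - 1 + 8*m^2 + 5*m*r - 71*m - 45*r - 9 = 16*m^2 - 160*m + r*(10*m - 100)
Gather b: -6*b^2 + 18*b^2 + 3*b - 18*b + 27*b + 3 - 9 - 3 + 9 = 12*b^2 + 12*b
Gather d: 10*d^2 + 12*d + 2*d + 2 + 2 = 10*d^2 + 14*d + 4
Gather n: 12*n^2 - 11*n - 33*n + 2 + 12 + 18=12*n^2 - 44*n + 32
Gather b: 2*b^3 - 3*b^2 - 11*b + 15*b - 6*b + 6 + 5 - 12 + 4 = 2*b^3 - 3*b^2 - 2*b + 3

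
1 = 1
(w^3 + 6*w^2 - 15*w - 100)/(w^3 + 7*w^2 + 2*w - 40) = (w^2 + w - 20)/(w^2 + 2*w - 8)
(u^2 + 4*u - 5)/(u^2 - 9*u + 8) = (u + 5)/(u - 8)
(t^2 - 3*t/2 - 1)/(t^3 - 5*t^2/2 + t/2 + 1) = 1/(t - 1)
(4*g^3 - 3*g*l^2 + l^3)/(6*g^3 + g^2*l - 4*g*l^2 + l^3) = (2*g - l)/(3*g - l)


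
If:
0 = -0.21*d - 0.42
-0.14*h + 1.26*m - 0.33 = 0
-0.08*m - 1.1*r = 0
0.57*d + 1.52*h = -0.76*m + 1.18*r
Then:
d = -2.00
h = 0.57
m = 0.33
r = -0.02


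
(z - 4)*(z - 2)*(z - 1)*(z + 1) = z^4 - 6*z^3 + 7*z^2 + 6*z - 8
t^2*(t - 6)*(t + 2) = t^4 - 4*t^3 - 12*t^2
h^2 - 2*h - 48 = (h - 8)*(h + 6)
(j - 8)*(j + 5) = j^2 - 3*j - 40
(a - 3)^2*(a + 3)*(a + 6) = a^4 + 3*a^3 - 27*a^2 - 27*a + 162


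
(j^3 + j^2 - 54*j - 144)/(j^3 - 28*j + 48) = (j^2 - 5*j - 24)/(j^2 - 6*j + 8)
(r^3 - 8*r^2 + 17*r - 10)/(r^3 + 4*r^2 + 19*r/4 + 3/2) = 4*(r^3 - 8*r^2 + 17*r - 10)/(4*r^3 + 16*r^2 + 19*r + 6)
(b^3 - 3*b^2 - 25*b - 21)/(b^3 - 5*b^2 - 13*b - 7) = (b + 3)/(b + 1)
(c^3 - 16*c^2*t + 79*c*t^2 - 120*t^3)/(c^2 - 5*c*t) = c - 11*t + 24*t^2/c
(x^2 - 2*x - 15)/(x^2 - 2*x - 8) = (-x^2 + 2*x + 15)/(-x^2 + 2*x + 8)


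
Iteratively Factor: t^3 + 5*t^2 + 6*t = (t + 3)*(t^2 + 2*t) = t*(t + 3)*(t + 2)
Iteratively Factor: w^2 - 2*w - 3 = (w - 3)*(w + 1)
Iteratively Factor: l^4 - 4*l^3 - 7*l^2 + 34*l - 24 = (l - 4)*(l^3 - 7*l + 6) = (l - 4)*(l + 3)*(l^2 - 3*l + 2) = (l - 4)*(l - 1)*(l + 3)*(l - 2)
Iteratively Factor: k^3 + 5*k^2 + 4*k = (k + 1)*(k^2 + 4*k) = (k + 1)*(k + 4)*(k)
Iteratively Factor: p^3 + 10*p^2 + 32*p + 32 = (p + 4)*(p^2 + 6*p + 8) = (p + 2)*(p + 4)*(p + 4)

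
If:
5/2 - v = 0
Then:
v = 5/2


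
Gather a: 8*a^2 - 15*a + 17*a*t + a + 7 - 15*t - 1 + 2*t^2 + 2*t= 8*a^2 + a*(17*t - 14) + 2*t^2 - 13*t + 6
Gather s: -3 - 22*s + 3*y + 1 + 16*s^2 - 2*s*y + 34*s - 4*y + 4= 16*s^2 + s*(12 - 2*y) - y + 2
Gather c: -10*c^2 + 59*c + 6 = -10*c^2 + 59*c + 6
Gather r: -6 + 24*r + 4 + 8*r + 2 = 32*r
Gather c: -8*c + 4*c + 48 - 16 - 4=28 - 4*c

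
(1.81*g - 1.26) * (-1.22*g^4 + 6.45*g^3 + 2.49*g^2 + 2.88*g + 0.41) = -2.2082*g^5 + 13.2117*g^4 - 3.6201*g^3 + 2.0754*g^2 - 2.8867*g - 0.5166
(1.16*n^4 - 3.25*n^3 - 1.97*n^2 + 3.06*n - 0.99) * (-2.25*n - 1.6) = -2.61*n^5 + 5.4565*n^4 + 9.6325*n^3 - 3.733*n^2 - 2.6685*n + 1.584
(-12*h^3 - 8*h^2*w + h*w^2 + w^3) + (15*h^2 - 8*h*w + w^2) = -12*h^3 - 8*h^2*w + 15*h^2 + h*w^2 - 8*h*w + w^3 + w^2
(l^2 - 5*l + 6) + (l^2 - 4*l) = 2*l^2 - 9*l + 6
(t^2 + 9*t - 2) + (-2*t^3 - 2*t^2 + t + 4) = -2*t^3 - t^2 + 10*t + 2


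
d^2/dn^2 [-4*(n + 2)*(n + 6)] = -8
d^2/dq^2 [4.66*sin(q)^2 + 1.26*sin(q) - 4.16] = -18.64*sin(q)^2 - 1.26*sin(q) + 9.32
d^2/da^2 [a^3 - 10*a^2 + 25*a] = 6*a - 20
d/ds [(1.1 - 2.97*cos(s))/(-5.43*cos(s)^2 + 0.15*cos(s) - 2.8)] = (16.1271*cos(s)^2 - 11.946*cos(s) - 8.151)*sin(s)/(29.4849*cos(s)^4 - 1.629*cos(s)^3 + 30.4305*cos(s)^2 - 0.84*cos(s) + 7.84)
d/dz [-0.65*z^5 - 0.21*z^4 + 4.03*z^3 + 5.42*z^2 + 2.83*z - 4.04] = -3.25*z^4 - 0.84*z^3 + 12.09*z^2 + 10.84*z + 2.83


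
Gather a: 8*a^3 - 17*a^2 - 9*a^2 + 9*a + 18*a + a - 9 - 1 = 8*a^3 - 26*a^2 + 28*a - 10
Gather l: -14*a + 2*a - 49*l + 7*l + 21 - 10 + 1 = -12*a - 42*l + 12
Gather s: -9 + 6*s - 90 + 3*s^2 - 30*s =3*s^2 - 24*s - 99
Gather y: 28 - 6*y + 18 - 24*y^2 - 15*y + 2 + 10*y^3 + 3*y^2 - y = 10*y^3 - 21*y^2 - 22*y + 48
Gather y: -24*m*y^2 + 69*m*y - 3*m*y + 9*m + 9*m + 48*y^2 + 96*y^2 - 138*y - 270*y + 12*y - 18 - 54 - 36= 18*m + y^2*(144 - 24*m) + y*(66*m - 396) - 108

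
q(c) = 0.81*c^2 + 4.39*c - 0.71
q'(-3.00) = -0.47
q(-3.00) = -6.59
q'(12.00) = 23.83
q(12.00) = 168.61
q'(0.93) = 5.90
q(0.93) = 4.07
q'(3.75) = 10.46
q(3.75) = 27.14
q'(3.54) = 10.12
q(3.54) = 24.98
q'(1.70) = 7.14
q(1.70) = 9.09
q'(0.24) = 4.78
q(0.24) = 0.39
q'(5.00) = 12.49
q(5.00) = 41.49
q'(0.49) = 5.18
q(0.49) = 1.64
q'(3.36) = 9.83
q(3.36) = 23.18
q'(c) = 1.62*c + 4.39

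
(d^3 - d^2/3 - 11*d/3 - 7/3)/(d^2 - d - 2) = (3*d^2 - 4*d - 7)/(3*(d - 2))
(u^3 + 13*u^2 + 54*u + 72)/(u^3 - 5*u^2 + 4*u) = (u^3 + 13*u^2 + 54*u + 72)/(u*(u^2 - 5*u + 4))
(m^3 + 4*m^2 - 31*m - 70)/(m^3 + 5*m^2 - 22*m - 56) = (m - 5)/(m - 4)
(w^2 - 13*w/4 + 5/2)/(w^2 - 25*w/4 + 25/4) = (w - 2)/(w - 5)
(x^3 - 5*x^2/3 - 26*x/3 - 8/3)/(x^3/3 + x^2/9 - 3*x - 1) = 3*(x^2 - 2*x - 8)/(x^2 - 9)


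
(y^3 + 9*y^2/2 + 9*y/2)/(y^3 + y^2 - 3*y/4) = 2*(y + 3)/(2*y - 1)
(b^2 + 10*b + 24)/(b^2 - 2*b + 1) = (b^2 + 10*b + 24)/(b^2 - 2*b + 1)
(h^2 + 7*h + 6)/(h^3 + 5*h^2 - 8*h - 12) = 1/(h - 2)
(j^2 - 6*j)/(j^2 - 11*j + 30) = j/(j - 5)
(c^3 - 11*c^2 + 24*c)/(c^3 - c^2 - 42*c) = (-c^2 + 11*c - 24)/(-c^2 + c + 42)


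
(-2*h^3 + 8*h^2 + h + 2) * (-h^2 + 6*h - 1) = 2*h^5 - 20*h^4 + 49*h^3 - 4*h^2 + 11*h - 2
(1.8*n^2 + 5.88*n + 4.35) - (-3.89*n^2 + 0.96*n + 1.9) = 5.69*n^2 + 4.92*n + 2.45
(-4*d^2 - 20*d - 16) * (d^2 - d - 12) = -4*d^4 - 16*d^3 + 52*d^2 + 256*d + 192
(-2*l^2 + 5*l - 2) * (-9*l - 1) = 18*l^3 - 43*l^2 + 13*l + 2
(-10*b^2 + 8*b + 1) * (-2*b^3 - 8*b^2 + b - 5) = 20*b^5 + 64*b^4 - 76*b^3 + 50*b^2 - 39*b - 5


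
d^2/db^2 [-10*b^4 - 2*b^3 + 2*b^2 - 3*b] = -120*b^2 - 12*b + 4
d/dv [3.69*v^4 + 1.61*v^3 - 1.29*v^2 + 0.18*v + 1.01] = 14.76*v^3 + 4.83*v^2 - 2.58*v + 0.18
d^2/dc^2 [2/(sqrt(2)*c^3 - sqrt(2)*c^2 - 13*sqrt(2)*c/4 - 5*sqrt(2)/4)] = 8*sqrt(2)*(4*(1 - 3*c)*(-4*c^3 + 4*c^2 + 13*c + 5) - (-12*c^2 + 8*c + 13)^2)/(-4*c^3 + 4*c^2 + 13*c + 5)^3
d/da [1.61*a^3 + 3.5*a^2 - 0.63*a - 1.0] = 4.83*a^2 + 7.0*a - 0.63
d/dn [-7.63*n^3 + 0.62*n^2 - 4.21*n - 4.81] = -22.89*n^2 + 1.24*n - 4.21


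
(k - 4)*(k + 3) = k^2 - k - 12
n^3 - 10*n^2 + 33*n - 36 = (n - 4)*(n - 3)^2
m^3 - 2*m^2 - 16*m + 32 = (m - 4)*(m - 2)*(m + 4)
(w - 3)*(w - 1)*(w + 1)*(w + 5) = w^4 + 2*w^3 - 16*w^2 - 2*w + 15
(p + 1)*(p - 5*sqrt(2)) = p^2 - 5*sqrt(2)*p + p - 5*sqrt(2)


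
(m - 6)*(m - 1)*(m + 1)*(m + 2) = m^4 - 4*m^3 - 13*m^2 + 4*m + 12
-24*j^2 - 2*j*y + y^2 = (-6*j + y)*(4*j + y)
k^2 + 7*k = k*(k + 7)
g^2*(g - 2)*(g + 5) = g^4 + 3*g^3 - 10*g^2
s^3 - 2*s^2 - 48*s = s*(s - 8)*(s + 6)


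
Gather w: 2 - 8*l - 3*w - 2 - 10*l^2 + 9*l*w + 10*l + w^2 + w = -10*l^2 + 2*l + w^2 + w*(9*l - 2)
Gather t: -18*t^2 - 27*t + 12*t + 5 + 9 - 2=-18*t^2 - 15*t + 12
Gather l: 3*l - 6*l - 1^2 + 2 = 1 - 3*l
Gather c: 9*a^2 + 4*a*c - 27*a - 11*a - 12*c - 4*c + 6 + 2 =9*a^2 - 38*a + c*(4*a - 16) + 8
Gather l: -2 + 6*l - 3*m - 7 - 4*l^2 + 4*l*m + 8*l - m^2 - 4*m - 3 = -4*l^2 + l*(4*m + 14) - m^2 - 7*m - 12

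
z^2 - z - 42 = (z - 7)*(z + 6)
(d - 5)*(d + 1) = d^2 - 4*d - 5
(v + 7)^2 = v^2 + 14*v + 49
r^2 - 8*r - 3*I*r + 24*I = (r - 8)*(r - 3*I)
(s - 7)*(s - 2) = s^2 - 9*s + 14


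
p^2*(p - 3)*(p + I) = p^4 - 3*p^3 + I*p^3 - 3*I*p^2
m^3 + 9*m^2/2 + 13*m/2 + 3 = (m + 1)*(m + 3/2)*(m + 2)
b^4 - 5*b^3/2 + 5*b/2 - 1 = (b - 2)*(b - 1)*(b - 1/2)*(b + 1)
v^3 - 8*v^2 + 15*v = v*(v - 5)*(v - 3)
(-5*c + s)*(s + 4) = -5*c*s - 20*c + s^2 + 4*s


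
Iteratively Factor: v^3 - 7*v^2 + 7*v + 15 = (v - 5)*(v^2 - 2*v - 3) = (v - 5)*(v + 1)*(v - 3)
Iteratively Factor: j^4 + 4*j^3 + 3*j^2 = (j + 1)*(j^3 + 3*j^2) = j*(j + 1)*(j^2 + 3*j) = j^2*(j + 1)*(j + 3)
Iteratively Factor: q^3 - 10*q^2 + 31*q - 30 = (q - 2)*(q^2 - 8*q + 15) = (q - 3)*(q - 2)*(q - 5)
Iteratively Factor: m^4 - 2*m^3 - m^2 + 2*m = (m + 1)*(m^3 - 3*m^2 + 2*m) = (m - 1)*(m + 1)*(m^2 - 2*m) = m*(m - 1)*(m + 1)*(m - 2)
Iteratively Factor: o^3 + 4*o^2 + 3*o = (o)*(o^2 + 4*o + 3) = o*(o + 1)*(o + 3)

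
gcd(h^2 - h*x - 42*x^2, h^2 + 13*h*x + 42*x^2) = h + 6*x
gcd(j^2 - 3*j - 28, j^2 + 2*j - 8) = j + 4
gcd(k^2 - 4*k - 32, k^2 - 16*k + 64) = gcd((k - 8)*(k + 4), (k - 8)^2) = k - 8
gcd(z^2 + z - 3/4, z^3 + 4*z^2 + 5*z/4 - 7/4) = z - 1/2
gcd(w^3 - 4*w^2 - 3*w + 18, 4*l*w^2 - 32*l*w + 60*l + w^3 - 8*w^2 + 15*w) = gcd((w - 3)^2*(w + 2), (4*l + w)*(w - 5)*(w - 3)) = w - 3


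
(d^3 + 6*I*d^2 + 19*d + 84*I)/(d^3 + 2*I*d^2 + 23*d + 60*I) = (d^2 + 3*I*d + 28)/(d^2 - I*d + 20)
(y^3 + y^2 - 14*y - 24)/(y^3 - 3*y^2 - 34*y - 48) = (y - 4)/(y - 8)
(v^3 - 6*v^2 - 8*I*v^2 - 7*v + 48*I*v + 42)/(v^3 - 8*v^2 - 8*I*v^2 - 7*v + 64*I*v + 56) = (v - 6)/(v - 8)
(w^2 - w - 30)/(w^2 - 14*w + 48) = (w + 5)/(w - 8)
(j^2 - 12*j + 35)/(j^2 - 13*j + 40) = (j - 7)/(j - 8)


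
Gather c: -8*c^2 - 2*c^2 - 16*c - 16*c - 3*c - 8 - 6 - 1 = -10*c^2 - 35*c - 15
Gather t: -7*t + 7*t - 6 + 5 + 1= 0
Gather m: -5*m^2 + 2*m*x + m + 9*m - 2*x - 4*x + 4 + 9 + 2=-5*m^2 + m*(2*x + 10) - 6*x + 15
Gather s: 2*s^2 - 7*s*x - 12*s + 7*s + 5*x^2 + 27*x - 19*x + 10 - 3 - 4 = 2*s^2 + s*(-7*x - 5) + 5*x^2 + 8*x + 3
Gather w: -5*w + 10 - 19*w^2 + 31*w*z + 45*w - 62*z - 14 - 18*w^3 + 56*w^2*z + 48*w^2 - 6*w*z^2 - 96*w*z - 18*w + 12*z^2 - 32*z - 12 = -18*w^3 + w^2*(56*z + 29) + w*(-6*z^2 - 65*z + 22) + 12*z^2 - 94*z - 16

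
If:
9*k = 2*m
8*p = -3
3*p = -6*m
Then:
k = 1/24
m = 3/16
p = -3/8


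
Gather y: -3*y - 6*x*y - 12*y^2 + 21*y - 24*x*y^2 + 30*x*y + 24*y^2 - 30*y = y^2*(12 - 24*x) + y*(24*x - 12)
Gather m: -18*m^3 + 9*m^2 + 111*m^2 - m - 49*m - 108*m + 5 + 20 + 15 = -18*m^3 + 120*m^2 - 158*m + 40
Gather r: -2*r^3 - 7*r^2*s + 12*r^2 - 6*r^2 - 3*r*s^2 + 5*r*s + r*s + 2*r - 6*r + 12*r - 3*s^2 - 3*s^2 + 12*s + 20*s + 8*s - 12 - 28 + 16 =-2*r^3 + r^2*(6 - 7*s) + r*(-3*s^2 + 6*s + 8) - 6*s^2 + 40*s - 24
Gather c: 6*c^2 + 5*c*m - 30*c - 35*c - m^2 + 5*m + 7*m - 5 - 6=6*c^2 + c*(5*m - 65) - m^2 + 12*m - 11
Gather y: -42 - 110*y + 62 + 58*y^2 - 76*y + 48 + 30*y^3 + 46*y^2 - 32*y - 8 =30*y^3 + 104*y^2 - 218*y + 60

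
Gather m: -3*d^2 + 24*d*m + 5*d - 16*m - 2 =-3*d^2 + 5*d + m*(24*d - 16) - 2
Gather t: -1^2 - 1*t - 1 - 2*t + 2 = -3*t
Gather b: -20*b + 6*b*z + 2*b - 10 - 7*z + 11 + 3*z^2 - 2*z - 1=b*(6*z - 18) + 3*z^2 - 9*z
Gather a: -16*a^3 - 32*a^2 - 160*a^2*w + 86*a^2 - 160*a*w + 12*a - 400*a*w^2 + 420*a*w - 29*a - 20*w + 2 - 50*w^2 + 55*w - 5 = -16*a^3 + a^2*(54 - 160*w) + a*(-400*w^2 + 260*w - 17) - 50*w^2 + 35*w - 3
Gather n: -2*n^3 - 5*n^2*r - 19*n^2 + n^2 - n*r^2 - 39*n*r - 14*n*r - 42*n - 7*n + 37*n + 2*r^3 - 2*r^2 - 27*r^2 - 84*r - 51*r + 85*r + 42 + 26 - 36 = -2*n^3 + n^2*(-5*r - 18) + n*(-r^2 - 53*r - 12) + 2*r^3 - 29*r^2 - 50*r + 32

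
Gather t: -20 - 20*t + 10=-20*t - 10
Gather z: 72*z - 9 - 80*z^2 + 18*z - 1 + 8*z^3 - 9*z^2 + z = 8*z^3 - 89*z^2 + 91*z - 10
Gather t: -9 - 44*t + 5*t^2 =5*t^2 - 44*t - 9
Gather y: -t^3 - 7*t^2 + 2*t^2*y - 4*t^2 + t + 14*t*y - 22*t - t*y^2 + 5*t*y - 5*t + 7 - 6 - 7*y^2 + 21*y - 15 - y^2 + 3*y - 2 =-t^3 - 11*t^2 - 26*t + y^2*(-t - 8) + y*(2*t^2 + 19*t + 24) - 16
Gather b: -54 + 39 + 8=-7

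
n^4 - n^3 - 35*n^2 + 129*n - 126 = (n - 3)^2*(n - 2)*(n + 7)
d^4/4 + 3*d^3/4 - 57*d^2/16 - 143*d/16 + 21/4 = (d/4 + 1)*(d - 7/2)*(d - 1/2)*(d + 3)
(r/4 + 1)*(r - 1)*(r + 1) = r^3/4 + r^2 - r/4 - 1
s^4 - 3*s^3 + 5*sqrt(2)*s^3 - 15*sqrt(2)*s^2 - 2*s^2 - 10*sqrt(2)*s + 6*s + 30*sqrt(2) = (s - 3)*(s - sqrt(2))*(s + sqrt(2))*(s + 5*sqrt(2))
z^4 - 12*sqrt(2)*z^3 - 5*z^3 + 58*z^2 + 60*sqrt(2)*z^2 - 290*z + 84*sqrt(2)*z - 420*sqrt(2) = (z - 5)*(z - 7*sqrt(2))*(z - 6*sqrt(2))*(z + sqrt(2))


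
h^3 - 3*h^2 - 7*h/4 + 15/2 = (h - 5/2)*(h - 2)*(h + 3/2)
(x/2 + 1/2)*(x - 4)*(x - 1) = x^3/2 - 2*x^2 - x/2 + 2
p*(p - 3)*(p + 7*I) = p^3 - 3*p^2 + 7*I*p^2 - 21*I*p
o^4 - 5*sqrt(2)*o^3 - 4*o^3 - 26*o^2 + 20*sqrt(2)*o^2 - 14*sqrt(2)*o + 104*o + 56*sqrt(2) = (o - 4)*(o - 7*sqrt(2))*(o + sqrt(2))^2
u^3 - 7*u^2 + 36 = (u - 6)*(u - 3)*(u + 2)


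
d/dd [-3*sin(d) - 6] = -3*cos(d)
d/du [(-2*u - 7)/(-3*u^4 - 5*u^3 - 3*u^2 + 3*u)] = (-18*u^4 - 104*u^3 - 111*u^2 - 42*u + 21)/(u^2*(9*u^6 + 30*u^5 + 43*u^4 + 12*u^3 - 21*u^2 - 18*u + 9))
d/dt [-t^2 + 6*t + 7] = 6 - 2*t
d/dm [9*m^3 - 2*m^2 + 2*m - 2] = 27*m^2 - 4*m + 2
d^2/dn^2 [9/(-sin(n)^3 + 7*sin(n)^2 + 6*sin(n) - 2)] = 9*(9*sin(n)^5 - 86*sin(n)^4 + 258*sin(n)^3 - 38*sin(n)^2 - 128*sin(n) - 100)/((sin(n) + 1)^2*(sin(n)^2 - 8*sin(n) + 2)^3)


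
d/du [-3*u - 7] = -3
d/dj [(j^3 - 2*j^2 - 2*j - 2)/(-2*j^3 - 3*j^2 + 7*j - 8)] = (-7*j^4 + 6*j^3 - 56*j^2 + 20*j + 30)/(4*j^6 + 12*j^5 - 19*j^4 - 10*j^3 + 97*j^2 - 112*j + 64)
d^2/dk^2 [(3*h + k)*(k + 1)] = 2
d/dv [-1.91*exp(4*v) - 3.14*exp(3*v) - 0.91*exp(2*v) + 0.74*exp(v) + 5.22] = (-7.64*exp(3*v) - 9.42*exp(2*v) - 1.82*exp(v) + 0.74)*exp(v)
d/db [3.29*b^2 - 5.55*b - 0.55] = 6.58*b - 5.55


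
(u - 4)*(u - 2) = u^2 - 6*u + 8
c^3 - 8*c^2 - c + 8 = (c - 8)*(c - 1)*(c + 1)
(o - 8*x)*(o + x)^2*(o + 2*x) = o^4 - 4*o^3*x - 27*o^2*x^2 - 38*o*x^3 - 16*x^4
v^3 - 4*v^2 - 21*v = v*(v - 7)*(v + 3)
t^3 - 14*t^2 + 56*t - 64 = (t - 8)*(t - 4)*(t - 2)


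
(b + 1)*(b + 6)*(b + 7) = b^3 + 14*b^2 + 55*b + 42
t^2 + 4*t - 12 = (t - 2)*(t + 6)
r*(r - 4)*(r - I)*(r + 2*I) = r^4 - 4*r^3 + I*r^3 + 2*r^2 - 4*I*r^2 - 8*r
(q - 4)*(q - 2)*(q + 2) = q^3 - 4*q^2 - 4*q + 16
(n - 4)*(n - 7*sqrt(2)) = n^2 - 7*sqrt(2)*n - 4*n + 28*sqrt(2)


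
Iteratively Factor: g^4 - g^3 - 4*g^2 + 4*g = (g - 1)*(g^3 - 4*g) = (g - 1)*(g + 2)*(g^2 - 2*g) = g*(g - 1)*(g + 2)*(g - 2)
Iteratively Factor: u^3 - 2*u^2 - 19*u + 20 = (u + 4)*(u^2 - 6*u + 5) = (u - 1)*(u + 4)*(u - 5)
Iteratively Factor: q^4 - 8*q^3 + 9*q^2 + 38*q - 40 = (q - 5)*(q^3 - 3*q^2 - 6*q + 8) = (q - 5)*(q - 4)*(q^2 + q - 2) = (q - 5)*(q - 4)*(q - 1)*(q + 2)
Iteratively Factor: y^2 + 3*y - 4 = (y + 4)*(y - 1)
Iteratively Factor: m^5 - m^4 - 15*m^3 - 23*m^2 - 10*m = (m + 1)*(m^4 - 2*m^3 - 13*m^2 - 10*m) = (m - 5)*(m + 1)*(m^3 + 3*m^2 + 2*m) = (m - 5)*(m + 1)*(m + 2)*(m^2 + m) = m*(m - 5)*(m + 1)*(m + 2)*(m + 1)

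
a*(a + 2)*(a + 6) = a^3 + 8*a^2 + 12*a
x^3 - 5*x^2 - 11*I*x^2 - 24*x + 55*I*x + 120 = (x - 5)*(x - 8*I)*(x - 3*I)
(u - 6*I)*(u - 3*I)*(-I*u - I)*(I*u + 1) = u^4 + u^3 - 10*I*u^3 - 27*u^2 - 10*I*u^2 - 27*u + 18*I*u + 18*I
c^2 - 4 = (c - 2)*(c + 2)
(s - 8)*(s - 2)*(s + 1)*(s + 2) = s^4 - 7*s^3 - 12*s^2 + 28*s + 32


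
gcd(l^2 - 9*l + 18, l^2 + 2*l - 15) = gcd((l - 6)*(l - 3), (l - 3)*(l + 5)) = l - 3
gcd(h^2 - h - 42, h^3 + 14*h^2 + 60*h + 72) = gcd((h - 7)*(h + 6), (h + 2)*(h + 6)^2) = h + 6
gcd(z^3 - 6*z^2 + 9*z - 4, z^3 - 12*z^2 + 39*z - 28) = z^2 - 5*z + 4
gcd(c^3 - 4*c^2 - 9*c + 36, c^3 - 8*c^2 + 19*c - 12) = c^2 - 7*c + 12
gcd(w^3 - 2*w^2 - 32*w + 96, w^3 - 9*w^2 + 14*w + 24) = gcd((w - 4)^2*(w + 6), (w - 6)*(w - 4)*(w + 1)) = w - 4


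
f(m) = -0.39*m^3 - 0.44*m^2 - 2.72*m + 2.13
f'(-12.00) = -160.64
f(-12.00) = 645.33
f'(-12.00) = -160.64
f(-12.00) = 645.33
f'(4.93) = -35.50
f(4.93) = -68.70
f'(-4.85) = -25.97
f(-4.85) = 49.46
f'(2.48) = -12.10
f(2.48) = -13.27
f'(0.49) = -3.43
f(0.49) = 0.65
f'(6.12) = -51.93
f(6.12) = -120.39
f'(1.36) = -6.08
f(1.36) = -3.36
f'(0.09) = -2.81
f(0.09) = 1.88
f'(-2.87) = -9.83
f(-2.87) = 15.53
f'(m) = -1.17*m^2 - 0.88*m - 2.72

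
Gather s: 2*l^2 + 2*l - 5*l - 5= 2*l^2 - 3*l - 5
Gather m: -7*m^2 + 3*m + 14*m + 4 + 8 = -7*m^2 + 17*m + 12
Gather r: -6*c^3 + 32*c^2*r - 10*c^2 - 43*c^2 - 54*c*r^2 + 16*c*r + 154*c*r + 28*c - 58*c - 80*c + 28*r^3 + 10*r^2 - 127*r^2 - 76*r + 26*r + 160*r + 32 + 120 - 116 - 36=-6*c^3 - 53*c^2 - 110*c + 28*r^3 + r^2*(-54*c - 117) + r*(32*c^2 + 170*c + 110)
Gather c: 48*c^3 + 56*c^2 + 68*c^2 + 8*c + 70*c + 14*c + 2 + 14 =48*c^3 + 124*c^2 + 92*c + 16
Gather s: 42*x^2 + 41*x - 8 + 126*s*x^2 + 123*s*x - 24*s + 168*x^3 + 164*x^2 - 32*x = s*(126*x^2 + 123*x - 24) + 168*x^3 + 206*x^2 + 9*x - 8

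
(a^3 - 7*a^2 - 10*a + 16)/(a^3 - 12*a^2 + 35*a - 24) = (a + 2)/(a - 3)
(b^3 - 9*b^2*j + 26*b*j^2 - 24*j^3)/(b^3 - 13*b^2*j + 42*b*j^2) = (b^3 - 9*b^2*j + 26*b*j^2 - 24*j^3)/(b*(b^2 - 13*b*j + 42*j^2))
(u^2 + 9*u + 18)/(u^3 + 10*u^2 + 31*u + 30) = (u + 6)/(u^2 + 7*u + 10)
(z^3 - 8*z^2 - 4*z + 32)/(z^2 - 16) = (z^3 - 8*z^2 - 4*z + 32)/(z^2 - 16)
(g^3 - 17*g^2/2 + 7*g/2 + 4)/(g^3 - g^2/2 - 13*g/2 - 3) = (g^2 - 9*g + 8)/(g^2 - g - 6)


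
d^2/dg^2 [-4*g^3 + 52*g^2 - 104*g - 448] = 104 - 24*g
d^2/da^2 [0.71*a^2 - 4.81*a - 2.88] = 1.42000000000000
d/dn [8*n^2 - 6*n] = 16*n - 6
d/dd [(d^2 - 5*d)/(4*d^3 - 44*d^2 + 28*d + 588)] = (-d^3 + 3*d^2 - 27*d + 105)/(4*(d^5 - 15*d^4 + 30*d^3 + 350*d^2 - 735*d - 3087))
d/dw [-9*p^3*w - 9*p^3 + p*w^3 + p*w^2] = p*(-9*p^2 + 3*w^2 + 2*w)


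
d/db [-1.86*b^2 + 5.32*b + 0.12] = 5.32 - 3.72*b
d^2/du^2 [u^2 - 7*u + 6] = 2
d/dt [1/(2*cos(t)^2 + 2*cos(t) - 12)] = (2*cos(t) + 1)*sin(t)/(2*(cos(t)^2 + cos(t) - 6)^2)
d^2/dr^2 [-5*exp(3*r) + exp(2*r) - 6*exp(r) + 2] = (-45*exp(2*r) + 4*exp(r) - 6)*exp(r)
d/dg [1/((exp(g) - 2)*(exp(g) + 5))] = (-2*exp(g) - 3)*exp(g)/(exp(4*g) + 6*exp(3*g) - 11*exp(2*g) - 60*exp(g) + 100)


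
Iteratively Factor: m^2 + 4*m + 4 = (m + 2)*(m + 2)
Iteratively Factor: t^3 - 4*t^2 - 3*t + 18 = (t + 2)*(t^2 - 6*t + 9) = (t - 3)*(t + 2)*(t - 3)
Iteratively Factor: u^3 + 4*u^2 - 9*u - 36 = (u + 3)*(u^2 + u - 12) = (u + 3)*(u + 4)*(u - 3)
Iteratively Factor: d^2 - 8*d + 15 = (d - 5)*(d - 3)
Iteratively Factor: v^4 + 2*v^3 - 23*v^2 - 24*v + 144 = (v - 3)*(v^3 + 5*v^2 - 8*v - 48) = (v - 3)^2*(v^2 + 8*v + 16) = (v - 3)^2*(v + 4)*(v + 4)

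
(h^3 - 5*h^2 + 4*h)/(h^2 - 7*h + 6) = h*(h - 4)/(h - 6)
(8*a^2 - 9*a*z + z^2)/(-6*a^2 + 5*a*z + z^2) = (-8*a + z)/(6*a + z)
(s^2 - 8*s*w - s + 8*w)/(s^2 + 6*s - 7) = (s - 8*w)/(s + 7)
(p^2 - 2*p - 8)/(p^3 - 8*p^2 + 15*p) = (p^2 - 2*p - 8)/(p*(p^2 - 8*p + 15))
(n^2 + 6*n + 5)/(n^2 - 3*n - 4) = (n + 5)/(n - 4)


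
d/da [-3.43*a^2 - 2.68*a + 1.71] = -6.86*a - 2.68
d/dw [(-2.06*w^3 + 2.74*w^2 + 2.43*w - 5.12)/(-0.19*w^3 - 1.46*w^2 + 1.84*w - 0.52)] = (-2.22044604925031e-16*w^5 + 3.5282*w^4 - 6.6574*w^3 + 8.8846*w^2 - 17.8*w + 8.1572)/(0.0361*w^6 + 0.5548*w^5 + 1.4324*w^4 - 5.1752*w^3 + 4.904*w^2 - 1.9136*w + 0.2704)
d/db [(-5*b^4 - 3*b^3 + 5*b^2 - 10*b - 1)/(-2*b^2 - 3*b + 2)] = (20*b^5 + 51*b^4 - 22*b^3 - 53*b^2 + 16*b - 23)/(4*b^4 + 12*b^3 + b^2 - 12*b + 4)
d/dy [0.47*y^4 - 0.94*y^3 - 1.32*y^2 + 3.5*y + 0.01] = 1.88*y^3 - 2.82*y^2 - 2.64*y + 3.5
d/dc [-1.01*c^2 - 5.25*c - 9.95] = -2.02*c - 5.25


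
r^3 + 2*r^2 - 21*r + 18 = (r - 3)*(r - 1)*(r + 6)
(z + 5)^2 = z^2 + 10*z + 25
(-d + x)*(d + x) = -d^2 + x^2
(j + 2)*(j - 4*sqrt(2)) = j^2 - 4*sqrt(2)*j + 2*j - 8*sqrt(2)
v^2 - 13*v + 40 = (v - 8)*(v - 5)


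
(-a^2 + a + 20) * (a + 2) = -a^3 - a^2 + 22*a + 40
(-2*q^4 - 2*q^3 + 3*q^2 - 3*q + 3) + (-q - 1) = -2*q^4 - 2*q^3 + 3*q^2 - 4*q + 2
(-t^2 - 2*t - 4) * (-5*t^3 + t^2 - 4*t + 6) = 5*t^5 + 9*t^4 + 22*t^3 - 2*t^2 + 4*t - 24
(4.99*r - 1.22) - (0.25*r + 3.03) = 4.74*r - 4.25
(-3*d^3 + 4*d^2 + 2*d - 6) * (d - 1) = -3*d^4 + 7*d^3 - 2*d^2 - 8*d + 6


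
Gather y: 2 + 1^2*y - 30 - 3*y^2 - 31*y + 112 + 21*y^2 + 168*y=18*y^2 + 138*y + 84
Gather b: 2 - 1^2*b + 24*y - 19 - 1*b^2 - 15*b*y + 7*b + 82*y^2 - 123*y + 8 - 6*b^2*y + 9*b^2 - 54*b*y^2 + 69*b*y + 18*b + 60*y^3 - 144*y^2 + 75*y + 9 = b^2*(8 - 6*y) + b*(-54*y^2 + 54*y + 24) + 60*y^3 - 62*y^2 - 24*y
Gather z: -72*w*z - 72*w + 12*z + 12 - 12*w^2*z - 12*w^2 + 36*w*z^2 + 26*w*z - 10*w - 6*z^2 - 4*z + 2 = -12*w^2 - 82*w + z^2*(36*w - 6) + z*(-12*w^2 - 46*w + 8) + 14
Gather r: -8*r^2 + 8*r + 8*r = -8*r^2 + 16*r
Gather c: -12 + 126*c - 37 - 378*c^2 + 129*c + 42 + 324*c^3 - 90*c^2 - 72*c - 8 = 324*c^3 - 468*c^2 + 183*c - 15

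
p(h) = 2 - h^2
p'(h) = -2*h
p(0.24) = 1.94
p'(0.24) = -0.48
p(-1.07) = 0.86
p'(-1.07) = 2.14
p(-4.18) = -15.47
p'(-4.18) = 8.36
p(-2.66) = -5.08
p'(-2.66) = 5.32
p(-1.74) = -1.03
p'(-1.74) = 3.48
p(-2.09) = -2.37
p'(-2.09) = 4.18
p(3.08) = -7.49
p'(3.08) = -6.16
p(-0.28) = 1.92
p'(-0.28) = 0.56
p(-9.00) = -79.00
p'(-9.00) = 18.00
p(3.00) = -7.00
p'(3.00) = -6.00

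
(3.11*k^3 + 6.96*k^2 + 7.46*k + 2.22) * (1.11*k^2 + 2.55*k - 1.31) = 3.4521*k^5 + 15.6561*k^4 + 21.9545*k^3 + 12.3696*k^2 - 4.1116*k - 2.9082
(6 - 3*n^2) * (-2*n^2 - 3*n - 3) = 6*n^4 + 9*n^3 - 3*n^2 - 18*n - 18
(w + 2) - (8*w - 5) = 7 - 7*w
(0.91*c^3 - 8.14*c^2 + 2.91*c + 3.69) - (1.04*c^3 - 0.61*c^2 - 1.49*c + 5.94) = -0.13*c^3 - 7.53*c^2 + 4.4*c - 2.25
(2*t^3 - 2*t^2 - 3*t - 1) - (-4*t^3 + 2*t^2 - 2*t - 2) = 6*t^3 - 4*t^2 - t + 1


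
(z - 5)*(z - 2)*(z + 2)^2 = z^4 - 3*z^3 - 14*z^2 + 12*z + 40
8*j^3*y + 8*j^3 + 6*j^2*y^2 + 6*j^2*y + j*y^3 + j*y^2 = (2*j + y)*(4*j + y)*(j*y + j)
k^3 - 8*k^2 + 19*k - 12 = (k - 4)*(k - 3)*(k - 1)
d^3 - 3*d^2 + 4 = (d - 2)^2*(d + 1)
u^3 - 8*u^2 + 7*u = u*(u - 7)*(u - 1)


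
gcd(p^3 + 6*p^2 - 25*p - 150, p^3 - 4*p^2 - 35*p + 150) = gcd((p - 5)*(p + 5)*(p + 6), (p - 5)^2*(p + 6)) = p^2 + p - 30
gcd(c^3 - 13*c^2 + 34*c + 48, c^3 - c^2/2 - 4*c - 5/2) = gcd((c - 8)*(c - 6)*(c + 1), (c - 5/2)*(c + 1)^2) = c + 1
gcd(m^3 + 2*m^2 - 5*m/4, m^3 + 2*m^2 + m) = m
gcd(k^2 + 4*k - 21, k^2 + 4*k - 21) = k^2 + 4*k - 21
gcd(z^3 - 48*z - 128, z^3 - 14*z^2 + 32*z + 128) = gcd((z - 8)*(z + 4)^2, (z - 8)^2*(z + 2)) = z - 8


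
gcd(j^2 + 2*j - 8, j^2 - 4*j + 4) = j - 2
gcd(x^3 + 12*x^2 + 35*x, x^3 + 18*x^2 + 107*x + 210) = x^2 + 12*x + 35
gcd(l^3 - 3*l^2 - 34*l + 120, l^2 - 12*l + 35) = l - 5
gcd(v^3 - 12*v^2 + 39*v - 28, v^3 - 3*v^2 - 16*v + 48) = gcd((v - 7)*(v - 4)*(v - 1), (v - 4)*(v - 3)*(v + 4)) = v - 4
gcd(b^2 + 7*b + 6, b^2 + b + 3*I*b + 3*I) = b + 1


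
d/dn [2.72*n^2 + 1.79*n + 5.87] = 5.44*n + 1.79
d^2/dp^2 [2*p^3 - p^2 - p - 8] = 12*p - 2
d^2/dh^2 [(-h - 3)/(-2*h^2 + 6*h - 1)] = 4*(-3*h*(2*h^2 - 6*h + 1) + 2*(h + 3)*(2*h - 3)^2)/(2*h^2 - 6*h + 1)^3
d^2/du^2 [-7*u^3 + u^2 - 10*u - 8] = 2 - 42*u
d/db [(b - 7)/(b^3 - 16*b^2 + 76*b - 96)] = (b^3 - 16*b^2 + 76*b - (b - 7)*(3*b^2 - 32*b + 76) - 96)/(b^3 - 16*b^2 + 76*b - 96)^2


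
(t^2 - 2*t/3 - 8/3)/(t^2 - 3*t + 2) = (t + 4/3)/(t - 1)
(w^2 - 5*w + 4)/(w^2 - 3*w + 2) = (w - 4)/(w - 2)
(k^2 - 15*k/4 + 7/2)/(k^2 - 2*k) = (k - 7/4)/k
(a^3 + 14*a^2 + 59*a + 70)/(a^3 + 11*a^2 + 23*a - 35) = (a + 2)/(a - 1)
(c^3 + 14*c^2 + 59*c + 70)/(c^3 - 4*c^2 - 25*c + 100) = (c^2 + 9*c + 14)/(c^2 - 9*c + 20)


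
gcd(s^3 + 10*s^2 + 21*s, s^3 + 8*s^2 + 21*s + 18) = s + 3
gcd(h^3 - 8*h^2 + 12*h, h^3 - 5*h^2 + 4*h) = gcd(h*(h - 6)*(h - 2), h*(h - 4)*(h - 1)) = h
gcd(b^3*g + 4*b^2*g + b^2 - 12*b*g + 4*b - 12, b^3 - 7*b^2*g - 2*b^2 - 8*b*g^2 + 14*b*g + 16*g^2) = b - 2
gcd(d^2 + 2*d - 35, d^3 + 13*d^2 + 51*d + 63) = d + 7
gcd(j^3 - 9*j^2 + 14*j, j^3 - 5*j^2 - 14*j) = j^2 - 7*j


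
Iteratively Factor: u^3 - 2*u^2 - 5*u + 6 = (u + 2)*(u^2 - 4*u + 3) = (u - 3)*(u + 2)*(u - 1)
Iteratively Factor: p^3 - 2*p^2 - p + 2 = (p - 1)*(p^2 - p - 2) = (p - 1)*(p + 1)*(p - 2)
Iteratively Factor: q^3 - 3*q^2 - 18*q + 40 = (q - 2)*(q^2 - q - 20) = (q - 5)*(q - 2)*(q + 4)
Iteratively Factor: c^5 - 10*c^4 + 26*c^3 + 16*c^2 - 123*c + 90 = (c + 2)*(c^4 - 12*c^3 + 50*c^2 - 84*c + 45) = (c - 3)*(c + 2)*(c^3 - 9*c^2 + 23*c - 15) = (c - 5)*(c - 3)*(c + 2)*(c^2 - 4*c + 3) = (c - 5)*(c - 3)^2*(c + 2)*(c - 1)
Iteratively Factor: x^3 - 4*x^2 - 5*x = (x + 1)*(x^2 - 5*x) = (x - 5)*(x + 1)*(x)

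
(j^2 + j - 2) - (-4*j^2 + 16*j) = 5*j^2 - 15*j - 2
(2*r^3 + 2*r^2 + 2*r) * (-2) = -4*r^3 - 4*r^2 - 4*r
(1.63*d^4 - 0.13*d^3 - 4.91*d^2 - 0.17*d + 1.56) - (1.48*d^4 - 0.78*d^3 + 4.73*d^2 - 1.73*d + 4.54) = 0.15*d^4 + 0.65*d^3 - 9.64*d^2 + 1.56*d - 2.98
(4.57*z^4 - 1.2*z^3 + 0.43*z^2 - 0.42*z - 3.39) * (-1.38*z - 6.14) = -6.3066*z^5 - 26.4038*z^4 + 6.7746*z^3 - 2.0606*z^2 + 7.257*z + 20.8146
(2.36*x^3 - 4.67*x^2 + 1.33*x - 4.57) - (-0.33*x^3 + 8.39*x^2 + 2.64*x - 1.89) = 2.69*x^3 - 13.06*x^2 - 1.31*x - 2.68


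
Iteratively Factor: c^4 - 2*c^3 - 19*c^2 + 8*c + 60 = (c - 5)*(c^3 + 3*c^2 - 4*c - 12) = (c - 5)*(c + 3)*(c^2 - 4) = (c - 5)*(c + 2)*(c + 3)*(c - 2)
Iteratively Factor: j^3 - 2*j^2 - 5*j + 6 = (j + 2)*(j^2 - 4*j + 3) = (j - 1)*(j + 2)*(j - 3)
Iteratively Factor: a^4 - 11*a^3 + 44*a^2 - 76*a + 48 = (a - 3)*(a^3 - 8*a^2 + 20*a - 16) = (a - 3)*(a - 2)*(a^2 - 6*a + 8) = (a - 3)*(a - 2)^2*(a - 4)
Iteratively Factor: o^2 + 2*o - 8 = (o + 4)*(o - 2)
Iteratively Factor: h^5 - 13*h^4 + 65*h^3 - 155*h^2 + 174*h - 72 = (h - 3)*(h^4 - 10*h^3 + 35*h^2 - 50*h + 24) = (h - 3)*(h - 1)*(h^3 - 9*h^2 + 26*h - 24) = (h - 3)*(h - 2)*(h - 1)*(h^2 - 7*h + 12) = (h - 3)^2*(h - 2)*(h - 1)*(h - 4)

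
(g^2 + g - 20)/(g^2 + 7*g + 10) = (g - 4)/(g + 2)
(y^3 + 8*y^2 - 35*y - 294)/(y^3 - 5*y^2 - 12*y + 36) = (y^2 + 14*y + 49)/(y^2 + y - 6)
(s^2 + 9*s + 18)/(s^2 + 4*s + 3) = (s + 6)/(s + 1)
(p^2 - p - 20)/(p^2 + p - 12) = (p - 5)/(p - 3)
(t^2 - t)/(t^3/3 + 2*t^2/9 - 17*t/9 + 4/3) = 9*t/(3*t^2 + 5*t - 12)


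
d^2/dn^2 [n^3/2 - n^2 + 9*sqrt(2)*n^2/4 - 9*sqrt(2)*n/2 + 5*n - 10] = 3*n - 2 + 9*sqrt(2)/2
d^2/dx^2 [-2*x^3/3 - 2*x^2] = -4*x - 4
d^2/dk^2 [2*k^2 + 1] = 4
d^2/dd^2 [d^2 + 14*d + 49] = 2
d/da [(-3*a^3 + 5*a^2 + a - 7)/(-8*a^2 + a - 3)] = 2*(12*a^4 - 3*a^3 + 20*a^2 - 71*a + 2)/(64*a^4 - 16*a^3 + 49*a^2 - 6*a + 9)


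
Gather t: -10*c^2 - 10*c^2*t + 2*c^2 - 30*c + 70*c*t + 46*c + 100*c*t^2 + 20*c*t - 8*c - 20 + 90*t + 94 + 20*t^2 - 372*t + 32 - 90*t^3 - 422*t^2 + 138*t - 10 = -8*c^2 + 8*c - 90*t^3 + t^2*(100*c - 402) + t*(-10*c^2 + 90*c - 144) + 96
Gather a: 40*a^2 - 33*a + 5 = 40*a^2 - 33*a + 5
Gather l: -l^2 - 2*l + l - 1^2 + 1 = -l^2 - l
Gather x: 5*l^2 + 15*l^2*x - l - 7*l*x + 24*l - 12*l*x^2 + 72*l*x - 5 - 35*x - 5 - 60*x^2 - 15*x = 5*l^2 + 23*l + x^2*(-12*l - 60) + x*(15*l^2 + 65*l - 50) - 10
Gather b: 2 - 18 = -16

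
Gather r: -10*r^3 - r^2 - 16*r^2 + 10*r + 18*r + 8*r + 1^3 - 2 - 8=-10*r^3 - 17*r^2 + 36*r - 9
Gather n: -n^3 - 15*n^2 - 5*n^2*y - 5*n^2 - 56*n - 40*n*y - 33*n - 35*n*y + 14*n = -n^3 + n^2*(-5*y - 20) + n*(-75*y - 75)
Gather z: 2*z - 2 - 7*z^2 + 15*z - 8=-7*z^2 + 17*z - 10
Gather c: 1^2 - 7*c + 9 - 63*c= 10 - 70*c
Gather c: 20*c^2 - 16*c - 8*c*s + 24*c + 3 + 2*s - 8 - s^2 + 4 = 20*c^2 + c*(8 - 8*s) - s^2 + 2*s - 1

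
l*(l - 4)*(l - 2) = l^3 - 6*l^2 + 8*l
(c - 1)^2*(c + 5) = c^3 + 3*c^2 - 9*c + 5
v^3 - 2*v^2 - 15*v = v*(v - 5)*(v + 3)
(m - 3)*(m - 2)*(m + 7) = m^3 + 2*m^2 - 29*m + 42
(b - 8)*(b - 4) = b^2 - 12*b + 32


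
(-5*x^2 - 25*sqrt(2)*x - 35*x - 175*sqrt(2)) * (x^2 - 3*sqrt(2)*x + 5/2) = -5*x^4 - 35*x^3 - 10*sqrt(2)*x^3 - 70*sqrt(2)*x^2 + 275*x^2/2 - 125*sqrt(2)*x/2 + 1925*x/2 - 875*sqrt(2)/2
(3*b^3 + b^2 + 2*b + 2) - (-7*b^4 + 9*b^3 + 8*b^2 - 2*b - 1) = 7*b^4 - 6*b^3 - 7*b^2 + 4*b + 3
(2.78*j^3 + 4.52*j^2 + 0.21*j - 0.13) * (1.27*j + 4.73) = 3.5306*j^4 + 18.8898*j^3 + 21.6463*j^2 + 0.8282*j - 0.6149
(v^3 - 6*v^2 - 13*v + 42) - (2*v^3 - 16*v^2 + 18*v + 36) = -v^3 + 10*v^2 - 31*v + 6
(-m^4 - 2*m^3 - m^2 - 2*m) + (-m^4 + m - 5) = -2*m^4 - 2*m^3 - m^2 - m - 5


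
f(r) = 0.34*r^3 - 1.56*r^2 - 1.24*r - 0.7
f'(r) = 1.02*r^2 - 3.12*r - 1.24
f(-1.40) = -2.95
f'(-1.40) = 5.13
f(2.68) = -8.68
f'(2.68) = -2.28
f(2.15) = -7.20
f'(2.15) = -3.23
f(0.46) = -1.57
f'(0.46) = -2.46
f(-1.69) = -4.70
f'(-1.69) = 6.95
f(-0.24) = -0.50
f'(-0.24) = -0.43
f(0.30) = -1.20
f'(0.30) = -2.08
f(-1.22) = -2.13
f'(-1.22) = 4.08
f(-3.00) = -20.20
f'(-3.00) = 17.30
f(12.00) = 347.30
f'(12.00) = 108.20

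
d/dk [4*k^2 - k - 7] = 8*k - 1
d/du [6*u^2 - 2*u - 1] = 12*u - 2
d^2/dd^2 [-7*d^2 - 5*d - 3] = -14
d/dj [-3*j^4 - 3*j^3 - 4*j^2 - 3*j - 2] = -12*j^3 - 9*j^2 - 8*j - 3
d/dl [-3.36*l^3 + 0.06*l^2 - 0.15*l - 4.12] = -10.08*l^2 + 0.12*l - 0.15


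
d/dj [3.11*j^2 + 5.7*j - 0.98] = 6.22*j + 5.7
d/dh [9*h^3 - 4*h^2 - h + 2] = 27*h^2 - 8*h - 1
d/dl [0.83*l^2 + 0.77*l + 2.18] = 1.66*l + 0.77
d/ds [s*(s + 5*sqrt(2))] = 2*s + 5*sqrt(2)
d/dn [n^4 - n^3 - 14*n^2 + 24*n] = 4*n^3 - 3*n^2 - 28*n + 24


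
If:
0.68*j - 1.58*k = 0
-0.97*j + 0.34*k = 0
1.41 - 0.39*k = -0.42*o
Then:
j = 0.00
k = 0.00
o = -3.36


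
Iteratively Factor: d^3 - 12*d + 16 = (d + 4)*(d^2 - 4*d + 4) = (d - 2)*(d + 4)*(d - 2)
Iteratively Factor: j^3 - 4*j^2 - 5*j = (j - 5)*(j^2 + j) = j*(j - 5)*(j + 1)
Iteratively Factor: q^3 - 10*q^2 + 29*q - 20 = (q - 5)*(q^2 - 5*q + 4) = (q - 5)*(q - 4)*(q - 1)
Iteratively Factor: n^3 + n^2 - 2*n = (n - 1)*(n^2 + 2*n) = (n - 1)*(n + 2)*(n)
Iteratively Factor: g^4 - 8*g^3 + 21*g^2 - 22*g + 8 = (g - 4)*(g^3 - 4*g^2 + 5*g - 2) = (g - 4)*(g - 1)*(g^2 - 3*g + 2) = (g - 4)*(g - 1)^2*(g - 2)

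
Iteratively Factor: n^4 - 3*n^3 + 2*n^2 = (n - 1)*(n^3 - 2*n^2) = n*(n - 1)*(n^2 - 2*n) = n^2*(n - 1)*(n - 2)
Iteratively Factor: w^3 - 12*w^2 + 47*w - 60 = (w - 5)*(w^2 - 7*w + 12) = (w - 5)*(w - 3)*(w - 4)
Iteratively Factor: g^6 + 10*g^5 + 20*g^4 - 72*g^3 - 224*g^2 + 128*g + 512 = (g - 2)*(g^5 + 12*g^4 + 44*g^3 + 16*g^2 - 192*g - 256) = (g - 2)*(g + 4)*(g^4 + 8*g^3 + 12*g^2 - 32*g - 64) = (g - 2)*(g + 4)^2*(g^3 + 4*g^2 - 4*g - 16) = (g - 2)*(g + 4)^3*(g^2 - 4) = (g - 2)*(g + 2)*(g + 4)^3*(g - 2)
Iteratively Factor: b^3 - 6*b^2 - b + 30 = (b - 3)*(b^2 - 3*b - 10) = (b - 3)*(b + 2)*(b - 5)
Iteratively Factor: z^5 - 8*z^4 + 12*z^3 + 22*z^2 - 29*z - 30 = (z - 3)*(z^4 - 5*z^3 - 3*z^2 + 13*z + 10) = (z - 5)*(z - 3)*(z^3 - 3*z - 2) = (z - 5)*(z - 3)*(z + 1)*(z^2 - z - 2) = (z - 5)*(z - 3)*(z - 2)*(z + 1)*(z + 1)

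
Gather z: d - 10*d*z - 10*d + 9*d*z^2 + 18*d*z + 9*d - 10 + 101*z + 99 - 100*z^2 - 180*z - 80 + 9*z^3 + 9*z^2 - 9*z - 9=9*z^3 + z^2*(9*d - 91) + z*(8*d - 88)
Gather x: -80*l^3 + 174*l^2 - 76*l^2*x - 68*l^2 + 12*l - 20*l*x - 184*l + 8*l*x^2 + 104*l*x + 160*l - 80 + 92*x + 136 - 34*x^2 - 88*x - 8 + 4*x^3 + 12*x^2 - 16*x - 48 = -80*l^3 + 106*l^2 - 12*l + 4*x^3 + x^2*(8*l - 22) + x*(-76*l^2 + 84*l - 12)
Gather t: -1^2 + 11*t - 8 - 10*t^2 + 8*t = -10*t^2 + 19*t - 9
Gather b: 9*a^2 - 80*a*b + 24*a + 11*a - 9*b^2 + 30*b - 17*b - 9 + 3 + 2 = 9*a^2 + 35*a - 9*b^2 + b*(13 - 80*a) - 4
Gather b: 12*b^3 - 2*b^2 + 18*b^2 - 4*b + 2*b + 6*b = 12*b^3 + 16*b^2 + 4*b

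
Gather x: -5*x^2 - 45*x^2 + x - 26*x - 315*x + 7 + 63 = -50*x^2 - 340*x + 70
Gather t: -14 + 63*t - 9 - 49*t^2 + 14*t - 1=-49*t^2 + 77*t - 24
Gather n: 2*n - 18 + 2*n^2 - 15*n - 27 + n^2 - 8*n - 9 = 3*n^2 - 21*n - 54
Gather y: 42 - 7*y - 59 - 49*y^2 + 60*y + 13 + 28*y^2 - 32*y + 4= -21*y^2 + 21*y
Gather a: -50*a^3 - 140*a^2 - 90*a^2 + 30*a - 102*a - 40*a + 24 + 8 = -50*a^3 - 230*a^2 - 112*a + 32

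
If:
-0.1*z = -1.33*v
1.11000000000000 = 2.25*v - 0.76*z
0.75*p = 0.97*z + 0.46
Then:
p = -1.82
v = -0.14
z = -1.88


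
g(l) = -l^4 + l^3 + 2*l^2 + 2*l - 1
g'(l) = -4*l^3 + 3*l^2 + 4*l + 2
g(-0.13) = -1.23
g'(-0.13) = 1.54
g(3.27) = -52.45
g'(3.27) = -92.70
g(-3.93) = -277.21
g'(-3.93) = 275.41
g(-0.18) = -1.30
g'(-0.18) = 1.40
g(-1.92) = -18.13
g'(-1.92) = 33.69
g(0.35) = -0.03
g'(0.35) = 3.60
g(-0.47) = -1.65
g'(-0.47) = 1.20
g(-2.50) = -48.19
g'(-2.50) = 73.25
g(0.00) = -1.00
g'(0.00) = 2.00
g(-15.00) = -53581.00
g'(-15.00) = 14117.00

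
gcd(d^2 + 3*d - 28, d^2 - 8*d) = 1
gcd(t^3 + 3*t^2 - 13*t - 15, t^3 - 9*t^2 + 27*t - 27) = t - 3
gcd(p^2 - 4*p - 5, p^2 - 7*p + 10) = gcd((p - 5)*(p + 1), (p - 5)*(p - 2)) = p - 5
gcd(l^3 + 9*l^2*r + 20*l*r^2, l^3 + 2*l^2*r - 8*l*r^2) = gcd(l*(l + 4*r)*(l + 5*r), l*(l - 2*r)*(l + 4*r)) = l^2 + 4*l*r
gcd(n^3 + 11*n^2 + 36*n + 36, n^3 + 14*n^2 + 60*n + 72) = n^2 + 8*n + 12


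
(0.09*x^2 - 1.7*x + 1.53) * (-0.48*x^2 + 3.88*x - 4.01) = -0.0432*x^4 + 1.1652*x^3 - 7.6913*x^2 + 12.7534*x - 6.1353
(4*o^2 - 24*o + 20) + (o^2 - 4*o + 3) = 5*o^2 - 28*o + 23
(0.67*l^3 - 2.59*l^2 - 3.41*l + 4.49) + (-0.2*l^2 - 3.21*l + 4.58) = 0.67*l^3 - 2.79*l^2 - 6.62*l + 9.07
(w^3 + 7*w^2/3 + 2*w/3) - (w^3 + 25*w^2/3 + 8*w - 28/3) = -6*w^2 - 22*w/3 + 28/3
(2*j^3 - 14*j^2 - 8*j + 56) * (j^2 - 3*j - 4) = 2*j^5 - 20*j^4 + 26*j^3 + 136*j^2 - 136*j - 224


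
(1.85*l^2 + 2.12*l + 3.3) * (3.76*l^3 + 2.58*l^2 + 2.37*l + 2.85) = 6.956*l^5 + 12.7442*l^4 + 22.2621*l^3 + 18.8109*l^2 + 13.863*l + 9.405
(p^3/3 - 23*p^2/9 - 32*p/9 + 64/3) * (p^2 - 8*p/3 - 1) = p^5/3 - 31*p^4/9 + 79*p^3/27 + 901*p^2/27 - 160*p/3 - 64/3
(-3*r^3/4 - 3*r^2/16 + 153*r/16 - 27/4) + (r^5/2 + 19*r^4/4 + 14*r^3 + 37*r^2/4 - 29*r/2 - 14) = r^5/2 + 19*r^4/4 + 53*r^3/4 + 145*r^2/16 - 79*r/16 - 83/4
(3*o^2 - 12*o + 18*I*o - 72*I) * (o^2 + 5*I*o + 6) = 3*o^4 - 12*o^3 + 33*I*o^3 - 72*o^2 - 132*I*o^2 + 288*o + 108*I*o - 432*I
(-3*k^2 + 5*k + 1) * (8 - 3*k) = 9*k^3 - 39*k^2 + 37*k + 8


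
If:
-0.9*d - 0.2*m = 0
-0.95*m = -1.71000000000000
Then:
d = -0.40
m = 1.80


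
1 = 1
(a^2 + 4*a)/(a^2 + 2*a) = (a + 4)/(a + 2)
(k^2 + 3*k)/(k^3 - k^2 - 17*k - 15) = k/(k^2 - 4*k - 5)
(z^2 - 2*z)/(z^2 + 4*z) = (z - 2)/(z + 4)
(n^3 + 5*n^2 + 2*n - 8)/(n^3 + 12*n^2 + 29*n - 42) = (n^2 + 6*n + 8)/(n^2 + 13*n + 42)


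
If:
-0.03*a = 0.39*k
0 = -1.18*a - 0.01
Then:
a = -0.01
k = 0.00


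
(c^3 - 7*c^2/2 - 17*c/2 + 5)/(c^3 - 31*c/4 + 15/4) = 2*(c^2 - 3*c - 10)/(2*c^2 + c - 15)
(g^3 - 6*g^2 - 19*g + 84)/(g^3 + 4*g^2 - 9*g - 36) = (g - 7)/(g + 3)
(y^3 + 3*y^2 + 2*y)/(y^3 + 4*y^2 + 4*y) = (y + 1)/(y + 2)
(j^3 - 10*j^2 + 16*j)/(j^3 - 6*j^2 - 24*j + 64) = j/(j + 4)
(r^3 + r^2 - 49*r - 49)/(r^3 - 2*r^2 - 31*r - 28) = (r + 7)/(r + 4)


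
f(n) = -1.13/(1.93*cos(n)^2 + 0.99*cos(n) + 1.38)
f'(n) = -1.13*(3.86*sin(n)*cos(n) + 0.99*sin(n))/(1.93*cos(n)^2 + 0.99*cos(n) + 1.38)^2 = -(4.3618*cos(n) + 1.1187)*sin(n)/(1.93*cos(n)^2 + 0.99*cos(n) + 1.38)^2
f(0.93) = -0.42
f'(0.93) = -0.42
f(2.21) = -0.77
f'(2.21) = 0.55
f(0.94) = -0.43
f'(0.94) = -0.43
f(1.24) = -0.59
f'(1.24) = -0.66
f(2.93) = -0.50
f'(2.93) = 0.13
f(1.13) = -0.52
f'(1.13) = -0.58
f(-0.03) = -0.26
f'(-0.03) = 0.01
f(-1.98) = -0.87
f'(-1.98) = -0.34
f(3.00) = -0.49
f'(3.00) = 0.09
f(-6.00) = -0.27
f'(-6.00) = -0.09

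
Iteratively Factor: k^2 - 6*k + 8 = (k - 2)*(k - 4)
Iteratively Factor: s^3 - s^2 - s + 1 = (s + 1)*(s^2 - 2*s + 1) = (s - 1)*(s + 1)*(s - 1)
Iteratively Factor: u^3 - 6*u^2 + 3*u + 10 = (u - 2)*(u^2 - 4*u - 5) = (u - 2)*(u + 1)*(u - 5)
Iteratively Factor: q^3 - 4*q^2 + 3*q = (q - 3)*(q^2 - q) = q*(q - 3)*(q - 1)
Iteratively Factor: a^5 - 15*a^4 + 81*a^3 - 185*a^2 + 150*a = (a)*(a^4 - 15*a^3 + 81*a^2 - 185*a + 150) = a*(a - 5)*(a^3 - 10*a^2 + 31*a - 30) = a*(a - 5)*(a - 2)*(a^2 - 8*a + 15) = a*(a - 5)*(a - 3)*(a - 2)*(a - 5)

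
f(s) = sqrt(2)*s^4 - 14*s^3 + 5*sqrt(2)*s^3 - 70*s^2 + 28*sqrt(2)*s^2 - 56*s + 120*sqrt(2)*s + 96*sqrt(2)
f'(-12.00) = -11924.99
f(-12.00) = 35691.73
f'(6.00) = 222.44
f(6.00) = 59.70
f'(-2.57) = 36.65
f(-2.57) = -177.95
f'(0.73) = 60.44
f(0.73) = 200.27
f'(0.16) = 103.47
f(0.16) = 153.15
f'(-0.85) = 146.90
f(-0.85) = 22.14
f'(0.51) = 78.04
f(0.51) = 185.02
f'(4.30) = -82.34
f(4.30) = -4.84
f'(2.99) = -102.72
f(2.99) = 131.76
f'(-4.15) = -396.27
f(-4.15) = 55.00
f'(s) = 4*sqrt(2)*s^3 - 42*s^2 + 15*sqrt(2)*s^2 - 140*s + 56*sqrt(2)*s - 56 + 120*sqrt(2)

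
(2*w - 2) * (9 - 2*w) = -4*w^2 + 22*w - 18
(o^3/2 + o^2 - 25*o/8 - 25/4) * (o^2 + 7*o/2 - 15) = o^5/2 + 11*o^4/4 - 57*o^3/8 - 515*o^2/16 + 25*o + 375/4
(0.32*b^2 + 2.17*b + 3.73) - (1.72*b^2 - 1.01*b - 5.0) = -1.4*b^2 + 3.18*b + 8.73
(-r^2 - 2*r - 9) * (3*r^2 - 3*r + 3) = -3*r^4 - 3*r^3 - 24*r^2 + 21*r - 27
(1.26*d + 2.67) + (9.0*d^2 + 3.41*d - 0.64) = 9.0*d^2 + 4.67*d + 2.03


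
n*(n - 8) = n^2 - 8*n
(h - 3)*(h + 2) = h^2 - h - 6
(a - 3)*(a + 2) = a^2 - a - 6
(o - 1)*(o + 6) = o^2 + 5*o - 6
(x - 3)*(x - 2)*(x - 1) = x^3 - 6*x^2 + 11*x - 6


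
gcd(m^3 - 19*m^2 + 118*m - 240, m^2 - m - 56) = m - 8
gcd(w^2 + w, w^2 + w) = w^2 + w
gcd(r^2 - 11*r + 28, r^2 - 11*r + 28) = r^2 - 11*r + 28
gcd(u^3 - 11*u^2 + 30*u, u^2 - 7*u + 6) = u - 6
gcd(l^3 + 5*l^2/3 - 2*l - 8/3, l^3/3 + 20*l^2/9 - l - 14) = 1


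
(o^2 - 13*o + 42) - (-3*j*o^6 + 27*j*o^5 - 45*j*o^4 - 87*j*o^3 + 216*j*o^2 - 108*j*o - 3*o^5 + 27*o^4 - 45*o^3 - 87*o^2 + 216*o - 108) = 3*j*o^6 - 27*j*o^5 + 45*j*o^4 + 87*j*o^3 - 216*j*o^2 + 108*j*o + 3*o^5 - 27*o^4 + 45*o^3 + 88*o^2 - 229*o + 150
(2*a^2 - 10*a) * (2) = 4*a^2 - 20*a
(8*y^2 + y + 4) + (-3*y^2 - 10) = 5*y^2 + y - 6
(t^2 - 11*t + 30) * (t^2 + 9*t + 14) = t^4 - 2*t^3 - 55*t^2 + 116*t + 420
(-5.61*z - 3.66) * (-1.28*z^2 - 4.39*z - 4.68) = 7.1808*z^3 + 29.3127*z^2 + 42.3222*z + 17.1288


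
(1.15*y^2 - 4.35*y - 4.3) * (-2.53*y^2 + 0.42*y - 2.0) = -2.9095*y^4 + 11.4885*y^3 + 6.752*y^2 + 6.894*y + 8.6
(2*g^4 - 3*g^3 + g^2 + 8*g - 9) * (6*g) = 12*g^5 - 18*g^4 + 6*g^3 + 48*g^2 - 54*g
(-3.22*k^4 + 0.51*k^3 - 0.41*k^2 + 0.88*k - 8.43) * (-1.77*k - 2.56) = 5.6994*k^5 + 7.3405*k^4 - 0.5799*k^3 - 0.508*k^2 + 12.6683*k + 21.5808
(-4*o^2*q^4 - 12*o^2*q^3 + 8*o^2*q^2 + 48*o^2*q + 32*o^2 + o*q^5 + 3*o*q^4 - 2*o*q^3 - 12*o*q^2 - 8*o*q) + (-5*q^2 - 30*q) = -4*o^2*q^4 - 12*o^2*q^3 + 8*o^2*q^2 + 48*o^2*q + 32*o^2 + o*q^5 + 3*o*q^4 - 2*o*q^3 - 12*o*q^2 - 8*o*q - 5*q^2 - 30*q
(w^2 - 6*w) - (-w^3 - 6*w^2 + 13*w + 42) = w^3 + 7*w^2 - 19*w - 42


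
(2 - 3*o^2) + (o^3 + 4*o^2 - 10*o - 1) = o^3 + o^2 - 10*o + 1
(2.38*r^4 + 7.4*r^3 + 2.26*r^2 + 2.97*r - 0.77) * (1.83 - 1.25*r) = -2.975*r^5 - 4.8946*r^4 + 10.717*r^3 + 0.423299999999999*r^2 + 6.3976*r - 1.4091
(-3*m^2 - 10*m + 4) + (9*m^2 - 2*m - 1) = 6*m^2 - 12*m + 3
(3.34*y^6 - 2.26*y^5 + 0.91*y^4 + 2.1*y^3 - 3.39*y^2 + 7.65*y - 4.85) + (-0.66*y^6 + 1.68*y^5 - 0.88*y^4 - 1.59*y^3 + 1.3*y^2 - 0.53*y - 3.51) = 2.68*y^6 - 0.58*y^5 + 0.03*y^4 + 0.51*y^3 - 2.09*y^2 + 7.12*y - 8.36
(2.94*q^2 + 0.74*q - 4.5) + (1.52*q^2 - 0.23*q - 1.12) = 4.46*q^2 + 0.51*q - 5.62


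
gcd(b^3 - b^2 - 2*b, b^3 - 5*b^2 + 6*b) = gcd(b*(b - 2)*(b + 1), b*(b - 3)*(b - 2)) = b^2 - 2*b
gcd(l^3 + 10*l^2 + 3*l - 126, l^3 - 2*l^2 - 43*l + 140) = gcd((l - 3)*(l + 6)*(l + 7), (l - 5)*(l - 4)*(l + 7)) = l + 7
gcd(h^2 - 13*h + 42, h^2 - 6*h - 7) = h - 7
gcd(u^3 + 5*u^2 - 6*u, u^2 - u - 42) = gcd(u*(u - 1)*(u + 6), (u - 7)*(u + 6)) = u + 6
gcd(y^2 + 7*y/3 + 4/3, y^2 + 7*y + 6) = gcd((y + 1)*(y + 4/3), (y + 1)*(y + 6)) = y + 1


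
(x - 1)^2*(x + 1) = x^3 - x^2 - x + 1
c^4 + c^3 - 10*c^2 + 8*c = c*(c - 2)*(c - 1)*(c + 4)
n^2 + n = n*(n + 1)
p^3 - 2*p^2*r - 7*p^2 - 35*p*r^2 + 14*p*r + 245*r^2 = (p - 7)*(p - 7*r)*(p + 5*r)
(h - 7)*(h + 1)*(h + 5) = h^3 - h^2 - 37*h - 35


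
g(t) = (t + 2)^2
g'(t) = 2*t + 4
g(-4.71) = 7.34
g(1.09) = 9.55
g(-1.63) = 0.14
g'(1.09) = 6.18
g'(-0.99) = 2.02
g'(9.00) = 22.00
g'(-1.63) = 0.74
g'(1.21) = 6.42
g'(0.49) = 4.98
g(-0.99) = 1.02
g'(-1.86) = 0.28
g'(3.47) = 10.94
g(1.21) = 10.30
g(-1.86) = 0.02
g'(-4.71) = -5.42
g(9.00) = 121.00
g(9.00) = 121.00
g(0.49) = 6.20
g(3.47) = 29.92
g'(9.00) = 22.00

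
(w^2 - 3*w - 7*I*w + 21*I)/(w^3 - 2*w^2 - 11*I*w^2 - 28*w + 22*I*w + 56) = (w - 3)/(w^2 + w*(-2 - 4*I) + 8*I)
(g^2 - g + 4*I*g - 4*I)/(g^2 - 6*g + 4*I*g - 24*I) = (g - 1)/(g - 6)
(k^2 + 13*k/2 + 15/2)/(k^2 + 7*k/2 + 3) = (k + 5)/(k + 2)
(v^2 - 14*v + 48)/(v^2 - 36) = (v - 8)/(v + 6)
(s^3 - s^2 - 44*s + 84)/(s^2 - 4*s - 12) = (s^2 + 5*s - 14)/(s + 2)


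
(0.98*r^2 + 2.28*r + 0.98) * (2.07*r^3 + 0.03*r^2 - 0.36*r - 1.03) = 2.0286*r^5 + 4.749*r^4 + 1.7442*r^3 - 1.8008*r^2 - 2.7012*r - 1.0094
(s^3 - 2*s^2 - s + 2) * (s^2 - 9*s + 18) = s^5 - 11*s^4 + 35*s^3 - 25*s^2 - 36*s + 36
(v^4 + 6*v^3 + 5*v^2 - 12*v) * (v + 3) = v^5 + 9*v^4 + 23*v^3 + 3*v^2 - 36*v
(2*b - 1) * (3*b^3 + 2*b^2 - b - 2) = 6*b^4 + b^3 - 4*b^2 - 3*b + 2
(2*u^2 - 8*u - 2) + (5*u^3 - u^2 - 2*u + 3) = 5*u^3 + u^2 - 10*u + 1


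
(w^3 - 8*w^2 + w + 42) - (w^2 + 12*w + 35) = w^3 - 9*w^2 - 11*w + 7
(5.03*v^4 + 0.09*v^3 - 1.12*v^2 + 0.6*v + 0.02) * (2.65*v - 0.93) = 13.3295*v^5 - 4.4394*v^4 - 3.0517*v^3 + 2.6316*v^2 - 0.505*v - 0.0186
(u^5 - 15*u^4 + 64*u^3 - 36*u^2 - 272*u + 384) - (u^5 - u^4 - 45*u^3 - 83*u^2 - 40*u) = -14*u^4 + 109*u^3 + 47*u^2 - 232*u + 384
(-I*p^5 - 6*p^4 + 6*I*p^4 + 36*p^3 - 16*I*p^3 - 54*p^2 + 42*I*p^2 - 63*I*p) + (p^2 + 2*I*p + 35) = -I*p^5 - 6*p^4 + 6*I*p^4 + 36*p^3 - 16*I*p^3 - 53*p^2 + 42*I*p^2 - 61*I*p + 35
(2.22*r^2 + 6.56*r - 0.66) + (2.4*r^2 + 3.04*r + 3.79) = 4.62*r^2 + 9.6*r + 3.13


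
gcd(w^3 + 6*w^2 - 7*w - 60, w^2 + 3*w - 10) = w + 5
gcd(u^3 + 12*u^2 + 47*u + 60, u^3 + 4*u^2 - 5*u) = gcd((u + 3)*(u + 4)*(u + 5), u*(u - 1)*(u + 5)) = u + 5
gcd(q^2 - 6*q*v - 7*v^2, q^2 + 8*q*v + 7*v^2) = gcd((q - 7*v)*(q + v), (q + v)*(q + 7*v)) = q + v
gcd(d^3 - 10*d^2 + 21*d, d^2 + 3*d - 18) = d - 3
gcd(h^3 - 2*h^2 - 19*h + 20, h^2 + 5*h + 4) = h + 4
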